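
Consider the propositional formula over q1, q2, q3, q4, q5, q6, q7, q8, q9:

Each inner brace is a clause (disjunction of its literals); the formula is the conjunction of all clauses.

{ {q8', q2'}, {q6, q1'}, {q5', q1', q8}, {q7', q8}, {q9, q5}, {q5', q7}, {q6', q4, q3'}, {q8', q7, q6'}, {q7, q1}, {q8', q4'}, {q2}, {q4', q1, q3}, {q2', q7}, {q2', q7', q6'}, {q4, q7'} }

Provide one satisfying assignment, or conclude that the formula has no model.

The clause (q2) is unit, so q2 = 1.
The clause (q8') is unit, so q8 = 0.
The clause (q7') is unit, so q7 = 0.
That conflicts with the unit clause (q7).

UNSATISFIABLE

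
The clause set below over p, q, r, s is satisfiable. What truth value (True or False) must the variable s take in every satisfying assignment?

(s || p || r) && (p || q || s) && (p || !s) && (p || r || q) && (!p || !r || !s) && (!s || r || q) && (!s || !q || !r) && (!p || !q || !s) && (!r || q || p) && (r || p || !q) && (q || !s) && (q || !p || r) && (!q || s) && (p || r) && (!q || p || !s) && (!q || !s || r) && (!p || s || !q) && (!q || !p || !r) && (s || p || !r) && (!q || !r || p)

False

Suppose s = true.
(p) alone gives p = true.
(!r) alone gives r = false.
(q) alone gives q = true.
Now (!q) is unsatisfied and unit — conflict.
So every satisfying assignment has s = False.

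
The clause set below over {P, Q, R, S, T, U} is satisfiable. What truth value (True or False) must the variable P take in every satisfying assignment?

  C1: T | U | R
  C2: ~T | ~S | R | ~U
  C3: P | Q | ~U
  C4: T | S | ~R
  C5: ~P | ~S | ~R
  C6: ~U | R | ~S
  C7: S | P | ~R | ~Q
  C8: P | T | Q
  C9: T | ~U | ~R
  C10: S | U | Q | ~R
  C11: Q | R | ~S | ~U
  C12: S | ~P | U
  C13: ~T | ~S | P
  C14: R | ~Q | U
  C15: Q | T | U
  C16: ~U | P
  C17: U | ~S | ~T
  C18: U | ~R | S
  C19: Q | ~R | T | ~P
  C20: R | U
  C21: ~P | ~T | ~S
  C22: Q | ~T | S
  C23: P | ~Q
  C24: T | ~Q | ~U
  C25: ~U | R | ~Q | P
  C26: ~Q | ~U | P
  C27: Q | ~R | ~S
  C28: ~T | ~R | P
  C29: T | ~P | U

Suppose P = 0.
(~U) alone gives U = 0.
(R) alone gives R = 1.
(S) alone gives S = 1.
(~T) alone gives T = 0.
(Q) alone gives Q = 1.
That conflicts with the unit clause (~Q).
So every satisfying assignment has P = True.

True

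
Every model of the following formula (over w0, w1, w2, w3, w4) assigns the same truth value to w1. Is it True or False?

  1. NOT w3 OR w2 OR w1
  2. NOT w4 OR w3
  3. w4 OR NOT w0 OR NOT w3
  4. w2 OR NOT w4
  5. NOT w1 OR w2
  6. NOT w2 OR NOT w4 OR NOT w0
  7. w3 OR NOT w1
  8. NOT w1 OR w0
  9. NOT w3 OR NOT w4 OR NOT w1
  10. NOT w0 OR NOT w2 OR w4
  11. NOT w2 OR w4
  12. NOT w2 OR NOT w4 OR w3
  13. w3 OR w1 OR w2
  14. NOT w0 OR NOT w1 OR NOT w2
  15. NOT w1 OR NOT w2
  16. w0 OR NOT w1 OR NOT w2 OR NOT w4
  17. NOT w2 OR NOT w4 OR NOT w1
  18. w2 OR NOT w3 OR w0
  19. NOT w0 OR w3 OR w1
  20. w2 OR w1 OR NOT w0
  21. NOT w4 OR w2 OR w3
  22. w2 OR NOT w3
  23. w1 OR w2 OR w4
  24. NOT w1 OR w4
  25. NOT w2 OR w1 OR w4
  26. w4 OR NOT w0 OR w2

Suppose w1 = true.
Unit clause (w2) forces w2 = true.
That conflicts with the unit clause (NOT w2).
So every satisfying assignment has w1 = False.

False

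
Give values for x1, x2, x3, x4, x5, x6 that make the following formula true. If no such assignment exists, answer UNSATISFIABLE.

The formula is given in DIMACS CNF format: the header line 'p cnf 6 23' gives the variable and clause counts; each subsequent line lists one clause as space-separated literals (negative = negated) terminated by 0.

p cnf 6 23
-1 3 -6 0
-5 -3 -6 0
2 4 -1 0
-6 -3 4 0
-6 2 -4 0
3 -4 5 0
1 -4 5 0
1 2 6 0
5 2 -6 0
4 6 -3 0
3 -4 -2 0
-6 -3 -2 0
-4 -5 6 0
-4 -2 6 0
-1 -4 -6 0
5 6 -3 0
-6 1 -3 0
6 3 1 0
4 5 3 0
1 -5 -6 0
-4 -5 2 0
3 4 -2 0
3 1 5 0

UNSATISFIABLE

Branch on x1: set x1 = False.
Branch on x4: set x4 = False.
Branch on x6: set x6 = False.
From the singleton clause (x2), x2 = True.
From the singleton clause (¬x3), x3 = False.
Now (x3) is unsatisfied and unit — conflict.
Undo x6 and try x6 = True.
From the singleton clause (¬x3), x3 = False.
From the singleton clause (x5), x5 = True.
Now (¬x5) is unsatisfied and unit — conflict.
Either choice for x6 ends in contradiction.
Undo x4 and try x4 = True.
From the singleton clause (x5), x5 = True.
From the singleton clause (x6), x6 = True.
Now (¬x6) is unsatisfied and unit — conflict.
Either choice for x4 ends in contradiction.
Undo x1 and try x1 = True.
Branch on x3: set x3 = True.
Branch on x5: set x5 = False.
From the singleton clause (x6), x6 = True.
From the singleton clause (x4), x4 = True.
Now (¬x4) is unsatisfied and unit — conflict.
Undo x5 and try x5 = True.
From the singleton clause (¬x6), x6 = False.
From the singleton clause (x4), x4 = True.
Now (¬x4) is unsatisfied and unit — conflict.
Either choice for x5 ends in contradiction.
Undo x3 and try x3 = False.
From the singleton clause (¬x6), x6 = False.
Branch on x2: set x2 = True.
From the singleton clause (¬x4), x4 = False.
Now (x4) is unsatisfied and unit — conflict.
Undo x2 and try x2 = False.
From the singleton clause (x4), x4 = True.
From the singleton clause (x5), x5 = True.
Now (¬x5) is unsatisfied and unit — conflict.
Either choice for x2 ends in contradiction.
Either choice for x3 ends in contradiction.
Either choice for x1 ends in contradiction.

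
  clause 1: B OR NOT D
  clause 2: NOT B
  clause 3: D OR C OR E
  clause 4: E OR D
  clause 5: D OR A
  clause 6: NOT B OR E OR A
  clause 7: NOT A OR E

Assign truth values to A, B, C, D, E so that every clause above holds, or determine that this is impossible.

From the singleton clause (NOT B), B = false.
From the singleton clause (NOT D), D = false.
From the singleton clause (E), E = true.
From the singleton clause (A), A = true.
All clauses hold; C can take either value.

A ↦ true,  B ↦ false,  C ↦ true,  D ↦ false,  E ↦ true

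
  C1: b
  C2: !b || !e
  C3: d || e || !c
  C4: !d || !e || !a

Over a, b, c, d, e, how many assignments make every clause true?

6

There are 2^5 = 32 truth assignments over (a, b, c, d, e).
Split on d. With d = true, the clauses containing d are satisfied and !d drops from the rest; 4 of the 2^4 = 16 assignments to the other variables satisfy what remains.
With d = false, by the same count on the reduced clause set, 2 assignments work.
(One model: a=F, b=T, c=F, d=F, e=F.)
Total: 4 + 2 = 6.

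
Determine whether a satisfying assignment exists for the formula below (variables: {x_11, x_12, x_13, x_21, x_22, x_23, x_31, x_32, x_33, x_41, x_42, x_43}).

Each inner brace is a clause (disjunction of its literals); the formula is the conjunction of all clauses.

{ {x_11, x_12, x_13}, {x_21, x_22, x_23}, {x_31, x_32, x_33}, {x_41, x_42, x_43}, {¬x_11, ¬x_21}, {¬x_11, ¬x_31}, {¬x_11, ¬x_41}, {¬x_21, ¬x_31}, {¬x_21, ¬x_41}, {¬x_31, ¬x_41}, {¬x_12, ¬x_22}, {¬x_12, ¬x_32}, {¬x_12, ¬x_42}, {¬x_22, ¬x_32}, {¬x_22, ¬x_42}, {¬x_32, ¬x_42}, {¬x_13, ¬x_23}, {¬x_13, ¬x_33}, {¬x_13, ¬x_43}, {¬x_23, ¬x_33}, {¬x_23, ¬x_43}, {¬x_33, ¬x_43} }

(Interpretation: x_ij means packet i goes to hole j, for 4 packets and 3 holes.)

Branch on x_11: set x_11 = False.
Branch on x_12: set x_12 = True.
Unit clause (¬x_22) forces x_22 = False.
Unit clause (¬x_32) forces x_32 = False.
Unit clause (¬x_42) forces x_42 = False.
Branch on x_21: set x_21 = True.
Unit clause (¬x_31) forces x_31 = False.
Unit clause (x_33) forces x_33 = True.
Unit clause (¬x_41) forces x_41 = False.
Unit clause (x_43) forces x_43 = True.
That conflicts with the unit clause (¬x_43).
That branch fails; take x_21 = False instead.
Unit clause (x_23) forces x_23 = True.
Unit clause (¬x_13) forces x_13 = False.
Unit clause (¬x_33) forces x_33 = False.
Unit clause (x_31) forces x_31 = True.
Unit clause (¬x_41) forces x_41 = False.
Unit clause (x_43) forces x_43 = True.
That conflicts with the unit clause (¬x_43).
Neither x_21 = True nor x_21 = False works.
That branch fails; take x_12 = False instead.
Unit clause (x_13) forces x_13 = True.
Unit clause (¬x_23) forces x_23 = False.
Unit clause (¬x_33) forces x_33 = False.
Unit clause (¬x_43) forces x_43 = False.
Branch on x_21: set x_21 = True.
Unit clause (¬x_31) forces x_31 = False.
Unit clause (x_32) forces x_32 = True.
Unit clause (¬x_41) forces x_41 = False.
Unit clause (x_42) forces x_42 = True.
That conflicts with the unit clause (¬x_42).
That branch fails; take x_21 = False instead.
Unit clause (x_22) forces x_22 = True.
Unit clause (¬x_32) forces x_32 = False.
Unit clause (x_31) forces x_31 = True.
Unit clause (¬x_41) forces x_41 = False.
Unit clause (x_42) forces x_42 = True.
That conflicts with the unit clause (¬x_42).
Neither x_21 = True nor x_21 = False works.
Neither x_12 = True nor x_12 = False works.
That branch fails; take x_11 = True instead.
Unit clause (¬x_21) forces x_21 = False.
Unit clause (¬x_31) forces x_31 = False.
Unit clause (¬x_41) forces x_41 = False.
Branch on x_22: set x_22 = True.
Unit clause (¬x_12) forces x_12 = False.
Unit clause (¬x_32) forces x_32 = False.
Unit clause (x_33) forces x_33 = True.
Unit clause (¬x_42) forces x_42 = False.
Unit clause (x_43) forces x_43 = True.
That conflicts with the unit clause (¬x_43).
That branch fails; take x_22 = False instead.
Unit clause (x_23) forces x_23 = True.
Unit clause (¬x_13) forces x_13 = False.
Unit clause (¬x_33) forces x_33 = False.
Unit clause (x_32) forces x_32 = True.
Unit clause (¬x_12) forces x_12 = False.
Unit clause (¬x_42) forces x_42 = False.
Unit clause (x_43) forces x_43 = True.
That conflicts with the unit clause (¬x_43).
Neither x_22 = True nor x_22 = False works.
Neither x_11 = True nor x_11 = False works.
No assignment satisfies every clause.

Unsatisfiable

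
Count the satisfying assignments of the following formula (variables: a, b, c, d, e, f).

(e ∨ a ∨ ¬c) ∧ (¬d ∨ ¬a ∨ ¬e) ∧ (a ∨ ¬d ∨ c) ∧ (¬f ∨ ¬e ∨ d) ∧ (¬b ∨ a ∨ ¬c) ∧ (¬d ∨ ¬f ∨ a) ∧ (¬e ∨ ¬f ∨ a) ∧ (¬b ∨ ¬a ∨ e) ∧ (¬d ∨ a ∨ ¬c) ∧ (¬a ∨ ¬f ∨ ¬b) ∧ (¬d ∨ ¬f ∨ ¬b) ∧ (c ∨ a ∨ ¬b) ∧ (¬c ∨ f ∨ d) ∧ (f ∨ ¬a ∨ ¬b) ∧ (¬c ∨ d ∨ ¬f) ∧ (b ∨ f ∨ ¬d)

There are 2^6 = 64 truth assignments over (a, b, c, d, e, f).
Split on c. With c = True, the clauses containing c are satisfied and ¬c drops from the rest; 1 of the 2^5 = 32 assignments to the other variables satisfy what remains.
With c = False, by the same count on the reduced clause set, 7 assignments work.
Total: 1 + 7 = 8.

8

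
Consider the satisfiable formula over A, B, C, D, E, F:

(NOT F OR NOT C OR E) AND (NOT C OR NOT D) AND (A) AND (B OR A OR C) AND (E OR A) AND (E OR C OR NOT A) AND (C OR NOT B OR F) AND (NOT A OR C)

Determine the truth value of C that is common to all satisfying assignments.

True

Suppose C = false.
(A) alone gives A = true.
That conflicts with the unit clause (NOT A).
So every satisfying assignment has C = True.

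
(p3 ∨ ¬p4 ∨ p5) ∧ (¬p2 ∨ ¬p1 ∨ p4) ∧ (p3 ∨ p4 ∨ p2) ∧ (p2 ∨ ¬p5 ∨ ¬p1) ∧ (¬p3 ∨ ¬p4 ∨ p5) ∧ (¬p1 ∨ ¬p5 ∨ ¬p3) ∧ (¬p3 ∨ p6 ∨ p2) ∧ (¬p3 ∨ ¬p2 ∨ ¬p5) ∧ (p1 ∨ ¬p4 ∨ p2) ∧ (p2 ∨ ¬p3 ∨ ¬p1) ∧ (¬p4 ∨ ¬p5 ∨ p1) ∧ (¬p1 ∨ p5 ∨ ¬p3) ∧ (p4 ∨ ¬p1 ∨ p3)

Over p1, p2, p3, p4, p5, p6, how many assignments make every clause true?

There are 2^6 = 64 truth assignments over (p1, p2, p3, p4, p5, p6).
Split on p1. With p1 = True, the clauses containing p1 are satisfied and ¬p1 drops from the rest; 2 of the 2^5 = 32 assignments to the other variables satisfy what remains.
With p1 = False, by the same count on the reduced clause set, 8 assignments work.
(One model: p1=F, p2=F, p3=T, p4=F, p5=F, p6=T.)
Total: 2 + 8 = 10.

10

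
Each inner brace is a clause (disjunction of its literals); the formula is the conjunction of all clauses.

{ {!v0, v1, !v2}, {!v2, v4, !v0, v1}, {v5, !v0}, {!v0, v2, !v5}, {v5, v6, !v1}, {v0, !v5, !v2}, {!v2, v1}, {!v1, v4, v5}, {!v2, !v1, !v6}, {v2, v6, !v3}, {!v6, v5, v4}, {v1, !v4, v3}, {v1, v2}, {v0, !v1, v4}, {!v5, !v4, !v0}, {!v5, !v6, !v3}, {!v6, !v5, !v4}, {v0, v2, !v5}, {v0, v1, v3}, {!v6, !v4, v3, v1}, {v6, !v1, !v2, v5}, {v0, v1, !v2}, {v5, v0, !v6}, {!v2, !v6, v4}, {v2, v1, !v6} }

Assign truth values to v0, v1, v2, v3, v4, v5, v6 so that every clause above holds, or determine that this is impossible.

Try v5 = true.
Try v0 = true.
The clause (v2) is unit, so v2 = true.
The clause (v1) is unit, so v1 = true.
The clause (!v6) is unit, so v6 = false.
The clause (!v4) is unit, so v4 = false.
All clauses hold; v3 can take either value.

v0: true; v1: true; v2: true; v3: false; v4: false; v5: true; v6: false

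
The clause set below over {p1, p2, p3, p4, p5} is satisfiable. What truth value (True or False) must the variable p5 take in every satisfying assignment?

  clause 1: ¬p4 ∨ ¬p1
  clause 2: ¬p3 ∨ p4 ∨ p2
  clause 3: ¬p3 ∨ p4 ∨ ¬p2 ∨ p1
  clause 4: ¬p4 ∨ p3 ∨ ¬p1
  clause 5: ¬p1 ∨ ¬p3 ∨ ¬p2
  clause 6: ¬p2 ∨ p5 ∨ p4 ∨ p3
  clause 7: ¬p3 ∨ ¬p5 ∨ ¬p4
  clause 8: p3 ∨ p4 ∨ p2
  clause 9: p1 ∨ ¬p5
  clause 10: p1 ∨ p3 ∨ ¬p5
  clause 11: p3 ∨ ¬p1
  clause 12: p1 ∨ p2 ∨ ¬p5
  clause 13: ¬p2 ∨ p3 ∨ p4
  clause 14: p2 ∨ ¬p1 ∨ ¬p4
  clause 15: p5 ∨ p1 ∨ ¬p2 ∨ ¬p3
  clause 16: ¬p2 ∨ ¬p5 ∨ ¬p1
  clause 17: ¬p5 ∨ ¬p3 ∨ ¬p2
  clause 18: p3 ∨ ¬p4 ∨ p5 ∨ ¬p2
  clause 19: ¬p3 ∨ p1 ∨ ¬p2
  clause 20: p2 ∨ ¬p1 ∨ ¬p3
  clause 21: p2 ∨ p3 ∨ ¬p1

False

Suppose p5 = True.
From the singleton clause (p1), p1 = True.
From the singleton clause (¬p4), p4 = False.
From the singleton clause (p3), p3 = True.
From the singleton clause (p2), p2 = True.
But (¬p2) is also a unit clause — contradiction.
So every satisfying assignment has p5 = False.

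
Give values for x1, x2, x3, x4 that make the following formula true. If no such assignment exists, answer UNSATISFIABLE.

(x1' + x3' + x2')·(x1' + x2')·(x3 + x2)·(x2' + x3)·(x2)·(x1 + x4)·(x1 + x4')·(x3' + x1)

From the singleton clause (x2), x2 = 1.
From the singleton clause (x1'), x1 = 0.
From the singleton clause (x3), x3 = 1.
But (x3') is also a unit clause — contradiction.

UNSATISFIABLE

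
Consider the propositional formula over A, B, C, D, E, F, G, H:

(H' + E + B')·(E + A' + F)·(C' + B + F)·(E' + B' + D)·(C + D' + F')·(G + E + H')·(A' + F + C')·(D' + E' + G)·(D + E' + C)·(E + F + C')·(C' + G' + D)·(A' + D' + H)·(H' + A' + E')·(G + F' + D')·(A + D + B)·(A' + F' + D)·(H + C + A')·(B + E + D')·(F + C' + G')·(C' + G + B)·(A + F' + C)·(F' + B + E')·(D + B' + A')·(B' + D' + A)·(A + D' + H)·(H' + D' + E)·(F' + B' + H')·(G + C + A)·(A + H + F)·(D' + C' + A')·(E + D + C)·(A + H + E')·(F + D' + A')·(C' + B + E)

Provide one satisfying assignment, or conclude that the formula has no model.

A=0; B=0; C=0; D=1; E=1; F=0; G=1; H=1

Branch on H: set H = 1.
Branch on E: set E = 1.
(A') alone gives A = 0.
Branch on B: set B = 0.
(D) alone gives D = 1.
(G) alone gives G = 1.
(F') alone gives F = 0.
(C') alone gives C = 0.
This assignment satisfies each clause.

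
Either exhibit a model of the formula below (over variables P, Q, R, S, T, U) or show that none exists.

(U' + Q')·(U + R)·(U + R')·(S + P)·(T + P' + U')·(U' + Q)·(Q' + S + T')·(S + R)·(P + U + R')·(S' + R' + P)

UNSATISFIABLE

Case U = 0:
(R) alone gives R = 1.
But (R') is also a unit clause — contradiction.
Undo U and try U = 1.
(Q') alone gives Q = 0.
But (Q) is also a unit clause — contradiction.
Either choice for U ends in contradiction.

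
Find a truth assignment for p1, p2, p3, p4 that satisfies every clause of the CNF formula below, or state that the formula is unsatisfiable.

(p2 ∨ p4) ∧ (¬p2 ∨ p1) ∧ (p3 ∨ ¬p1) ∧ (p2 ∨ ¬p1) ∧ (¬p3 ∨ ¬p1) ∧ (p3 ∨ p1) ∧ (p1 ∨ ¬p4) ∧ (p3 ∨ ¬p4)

UNSATISFIABLE

Try p2 = True.
From the singleton clause (p1), p1 = True.
From the singleton clause (p3), p3 = True.
That conflicts with the unit clause (¬p3).
Backtrack on p2: now try p2 = False.
From the singleton clause (p4), p4 = True.
From the singleton clause (¬p1), p1 = False.
That conflicts with the unit clause (p1).
Either choice for p2 ends in contradiction.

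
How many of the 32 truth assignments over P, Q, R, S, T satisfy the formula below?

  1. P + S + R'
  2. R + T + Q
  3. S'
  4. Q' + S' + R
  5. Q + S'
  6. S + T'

There are 2^5 = 32 truth assignments over (P, Q, R, S, T).
Split on R. With R = 1, the clauses containing R are satisfied and R' drops from the rest; 2 of the 2^4 = 16 assignments to the other variables satisfy what remains.
With R = 0, by the same count on the reduced clause set, 2 assignments work.
(One model: P=F, Q=T, R=F, S=F, T=F.)
Total: 2 + 2 = 4.

4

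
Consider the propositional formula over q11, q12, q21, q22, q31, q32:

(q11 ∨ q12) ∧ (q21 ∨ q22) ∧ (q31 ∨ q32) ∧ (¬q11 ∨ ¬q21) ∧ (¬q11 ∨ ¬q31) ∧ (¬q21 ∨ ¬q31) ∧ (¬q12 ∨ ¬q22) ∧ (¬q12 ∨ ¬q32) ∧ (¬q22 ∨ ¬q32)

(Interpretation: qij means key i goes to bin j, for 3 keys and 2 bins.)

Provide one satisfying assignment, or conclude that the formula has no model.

UNSATISFIABLE

Branch on q11: set q11 = True.
Unit clause (¬q21) forces q21 = False.
Unit clause (q22) forces q22 = True.
Unit clause (¬q31) forces q31 = False.
Unit clause (q32) forces q32 = True.
That conflicts with the unit clause (¬q32).
Backtrack on q11: now try q11 = False.
Unit clause (q12) forces q12 = True.
Unit clause (¬q22) forces q22 = False.
Unit clause (q21) forces q21 = True.
Unit clause (¬q31) forces q31 = False.
Unit clause (q32) forces q32 = True.
That conflicts with the unit clause (¬q32).
Both values of q11 lead to a conflict.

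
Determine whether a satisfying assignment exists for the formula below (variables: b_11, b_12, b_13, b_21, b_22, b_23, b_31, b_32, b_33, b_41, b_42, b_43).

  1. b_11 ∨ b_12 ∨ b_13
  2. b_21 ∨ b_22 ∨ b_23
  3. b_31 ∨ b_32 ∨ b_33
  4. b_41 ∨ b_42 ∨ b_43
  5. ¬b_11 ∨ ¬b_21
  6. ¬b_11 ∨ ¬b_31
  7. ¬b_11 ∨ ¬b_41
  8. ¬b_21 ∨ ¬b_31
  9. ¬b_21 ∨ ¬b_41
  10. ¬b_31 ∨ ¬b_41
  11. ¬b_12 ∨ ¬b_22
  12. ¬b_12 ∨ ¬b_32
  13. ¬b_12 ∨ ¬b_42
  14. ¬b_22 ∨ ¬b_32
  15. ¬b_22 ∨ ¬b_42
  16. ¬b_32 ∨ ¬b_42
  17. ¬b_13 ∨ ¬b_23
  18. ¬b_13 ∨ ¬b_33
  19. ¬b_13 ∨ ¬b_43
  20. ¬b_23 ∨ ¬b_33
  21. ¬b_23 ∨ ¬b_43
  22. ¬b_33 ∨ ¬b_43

Try b_11 = False.
Try b_12 = True.
From the singleton clause (¬b_22), b_22 = False.
From the singleton clause (¬b_32), b_32 = False.
From the singleton clause (¬b_42), b_42 = False.
Try b_21 = True.
From the singleton clause (¬b_31), b_31 = False.
From the singleton clause (b_33), b_33 = True.
From the singleton clause (¬b_41), b_41 = False.
From the singleton clause (b_43), b_43 = True.
But (¬b_43) is also a unit clause — contradiction.
Undo b_21 and try b_21 = False.
From the singleton clause (b_23), b_23 = True.
From the singleton clause (¬b_13), b_13 = False.
From the singleton clause (¬b_33), b_33 = False.
From the singleton clause (b_31), b_31 = True.
From the singleton clause (¬b_41), b_41 = False.
From the singleton clause (b_43), b_43 = True.
But (¬b_43) is also a unit clause — contradiction.
Either choice for b_21 ends in contradiction.
Undo b_12 and try b_12 = False.
From the singleton clause (b_13), b_13 = True.
From the singleton clause (¬b_23), b_23 = False.
From the singleton clause (¬b_33), b_33 = False.
From the singleton clause (¬b_43), b_43 = False.
Try b_21 = True.
From the singleton clause (¬b_31), b_31 = False.
From the singleton clause (b_32), b_32 = True.
From the singleton clause (¬b_41), b_41 = False.
From the singleton clause (b_42), b_42 = True.
But (¬b_42) is also a unit clause — contradiction.
Undo b_21 and try b_21 = False.
From the singleton clause (b_22), b_22 = True.
From the singleton clause (¬b_32), b_32 = False.
From the singleton clause (b_31), b_31 = True.
From the singleton clause (¬b_41), b_41 = False.
From the singleton clause (b_42), b_42 = True.
But (¬b_42) is also a unit clause — contradiction.
Either choice for b_21 ends in contradiction.
Either choice for b_12 ends in contradiction.
Undo b_11 and try b_11 = True.
From the singleton clause (¬b_21), b_21 = False.
From the singleton clause (¬b_31), b_31 = False.
From the singleton clause (¬b_41), b_41 = False.
Try b_22 = True.
From the singleton clause (¬b_12), b_12 = False.
From the singleton clause (¬b_32), b_32 = False.
From the singleton clause (b_33), b_33 = True.
From the singleton clause (¬b_42), b_42 = False.
From the singleton clause (b_43), b_43 = True.
But (¬b_43) is also a unit clause — contradiction.
Undo b_22 and try b_22 = False.
From the singleton clause (b_23), b_23 = True.
From the singleton clause (¬b_13), b_13 = False.
From the singleton clause (¬b_33), b_33 = False.
From the singleton clause (b_32), b_32 = True.
From the singleton clause (¬b_12), b_12 = False.
From the singleton clause (¬b_42), b_42 = False.
From the singleton clause (b_43), b_43 = True.
But (¬b_43) is also a unit clause — contradiction.
Either choice for b_22 ends in contradiction.
Either choice for b_11 ends in contradiction.
No assignment satisfies every clause.

No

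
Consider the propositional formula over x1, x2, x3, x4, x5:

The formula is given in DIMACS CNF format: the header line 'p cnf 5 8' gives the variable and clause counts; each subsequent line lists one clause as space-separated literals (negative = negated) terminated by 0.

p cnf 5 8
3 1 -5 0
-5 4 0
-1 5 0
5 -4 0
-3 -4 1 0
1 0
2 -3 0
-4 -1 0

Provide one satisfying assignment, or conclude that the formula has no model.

UNSATISFIABLE

(x1) alone gives x1 = True.
(x5) alone gives x5 = True.
(x4) alone gives x4 = True.
Now (¬x4) is unsatisfied and unit — conflict.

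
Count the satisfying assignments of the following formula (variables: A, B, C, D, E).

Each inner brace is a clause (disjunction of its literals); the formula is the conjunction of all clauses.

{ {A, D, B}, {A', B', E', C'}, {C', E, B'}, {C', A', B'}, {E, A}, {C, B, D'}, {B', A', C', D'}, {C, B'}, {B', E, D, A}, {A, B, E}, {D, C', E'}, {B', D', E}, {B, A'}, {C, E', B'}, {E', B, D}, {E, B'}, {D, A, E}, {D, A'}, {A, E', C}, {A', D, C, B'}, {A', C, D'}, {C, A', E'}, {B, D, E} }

There are 2^5 = 32 truth assignments over (A, B, C, D, E).
Split on A. With A = 1, the clauses containing A are satisfied and A' drops from the rest; 0 of the 2^4 = 16 assignments to the other variables satisfy what remains.
With A = 0, by the same count on the reduced clause set, 2 assignments work.
Total: 0 + 2 = 2.

2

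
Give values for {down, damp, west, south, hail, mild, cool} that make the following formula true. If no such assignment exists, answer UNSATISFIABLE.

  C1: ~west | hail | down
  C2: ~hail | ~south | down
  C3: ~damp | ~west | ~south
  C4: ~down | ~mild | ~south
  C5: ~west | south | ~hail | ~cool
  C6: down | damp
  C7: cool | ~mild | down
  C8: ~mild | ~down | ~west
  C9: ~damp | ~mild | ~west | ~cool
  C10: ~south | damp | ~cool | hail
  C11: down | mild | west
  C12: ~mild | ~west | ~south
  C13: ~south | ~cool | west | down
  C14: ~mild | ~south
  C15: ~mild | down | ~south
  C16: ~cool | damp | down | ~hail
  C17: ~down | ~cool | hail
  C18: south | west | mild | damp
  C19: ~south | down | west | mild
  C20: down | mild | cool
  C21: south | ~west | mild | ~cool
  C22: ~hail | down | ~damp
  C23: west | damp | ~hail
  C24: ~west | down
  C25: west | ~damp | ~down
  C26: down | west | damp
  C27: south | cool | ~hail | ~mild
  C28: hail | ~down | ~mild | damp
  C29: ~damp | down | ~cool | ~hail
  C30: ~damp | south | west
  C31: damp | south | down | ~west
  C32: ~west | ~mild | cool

down ↦ 1; damp ↦ 0; west ↦ 1; south ↦ 1; hail ↦ 0; mild ↦ 0; cool ↦ 0

Suppose down = 1.
Suppose mild = 0.
Suppose cool = 0.
Suppose west = 1.
Suppose damp = 0.
No clause remains; south, hail are free.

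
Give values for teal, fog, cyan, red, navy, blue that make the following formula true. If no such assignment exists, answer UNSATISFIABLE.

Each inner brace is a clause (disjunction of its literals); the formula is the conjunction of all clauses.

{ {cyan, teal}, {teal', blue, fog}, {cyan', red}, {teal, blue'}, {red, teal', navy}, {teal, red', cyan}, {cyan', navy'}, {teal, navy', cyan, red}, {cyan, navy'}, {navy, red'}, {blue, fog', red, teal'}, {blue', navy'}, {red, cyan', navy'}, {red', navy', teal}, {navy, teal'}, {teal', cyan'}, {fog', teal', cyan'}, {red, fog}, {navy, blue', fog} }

UNSATISFIABLE

Branch on cyan: set cyan = 1.
The clause (red) is unit, so red = 1.
The clause (navy') is unit, so navy = 0.
But (navy) is also a unit clause — contradiction.
So cyan must be the other value — set cyan = 0.
The clause (teal) is unit, so teal = 1.
The clause (navy') is unit, so navy = 0.
But (navy) is also a unit clause — contradiction.
Either choice for cyan ends in contradiction.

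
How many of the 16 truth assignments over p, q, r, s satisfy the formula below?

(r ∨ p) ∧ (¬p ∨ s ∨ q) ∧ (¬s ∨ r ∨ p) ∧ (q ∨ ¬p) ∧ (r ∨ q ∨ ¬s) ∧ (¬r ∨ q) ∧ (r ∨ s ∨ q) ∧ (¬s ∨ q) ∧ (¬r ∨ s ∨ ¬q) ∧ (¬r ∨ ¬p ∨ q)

There are 2^4 = 16 truth assignments over (p, q, r, s).
Check each against the 10 clauses (columns in the order p, q, r, s):
  F F F F  ✗ fails (r ∨ p)
  F F F T  ✗ fails (r ∨ p)
  F F T F  ✗ fails (¬r ∨ q)
  F F T T  ✗ fails (¬r ∨ q)
  F T F F  ✗ fails (r ∨ p)
  F T F T  ✗ fails (r ∨ p)
  F T T F  ✗ fails (¬r ∨ s ∨ ¬q)
  F T T T  ✓ satisfies all
  T F F F  ✗ fails (¬p ∨ s ∨ q)
  T F F T  ✗ fails (q ∨ ¬p)
  T F T F  ✗ fails (¬p ∨ s ∨ q)
  T F T T  ✗ fails (q ∨ ¬p)
  T T F F  ✓ satisfies all
  T T F T  ✓ satisfies all
  T T T F  ✗ fails (¬r ∨ s ∨ ¬q)
  T T T T  ✓ satisfies all
4 of the 16 rows are models.

4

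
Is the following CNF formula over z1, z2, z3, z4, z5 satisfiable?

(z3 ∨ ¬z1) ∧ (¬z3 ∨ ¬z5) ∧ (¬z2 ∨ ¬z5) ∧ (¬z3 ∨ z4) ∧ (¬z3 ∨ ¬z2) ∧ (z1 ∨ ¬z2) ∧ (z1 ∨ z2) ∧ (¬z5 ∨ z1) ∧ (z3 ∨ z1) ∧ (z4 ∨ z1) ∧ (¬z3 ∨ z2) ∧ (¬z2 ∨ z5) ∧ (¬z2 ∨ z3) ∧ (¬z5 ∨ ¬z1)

No

Branch on z3: set z3 = True.
Unit clause (¬z5) forces z5 = False.
Unit clause (z4) forces z4 = True.
Unit clause (¬z2) forces z2 = False.
That conflicts with the unit clause (z2).
Undo z3 and try z3 = False.
Unit clause (¬z1) forces z1 = False.
That conflicts with the unit clause (z1).
Both values of z3 lead to a conflict.
No assignment satisfies every clause.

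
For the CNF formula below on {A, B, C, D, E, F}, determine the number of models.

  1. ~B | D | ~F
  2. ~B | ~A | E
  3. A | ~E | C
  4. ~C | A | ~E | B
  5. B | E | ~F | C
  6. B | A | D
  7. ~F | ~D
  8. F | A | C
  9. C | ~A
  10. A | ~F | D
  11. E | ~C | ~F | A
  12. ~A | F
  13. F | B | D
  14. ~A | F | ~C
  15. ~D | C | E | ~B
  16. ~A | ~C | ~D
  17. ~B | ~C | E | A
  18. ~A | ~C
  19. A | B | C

3

There are 2^6 = 64 truth assignments over (A, B, C, D, E, F).
Split on F. With F = 1, the clauses containing F are satisfied and ~F drops from the rest; 0 of the 2^5 = 32 assignments to the other variables satisfy what remains.
With F = 0, by the same count on the reduced clause set, 3 assignments work.
Total: 0 + 3 = 3.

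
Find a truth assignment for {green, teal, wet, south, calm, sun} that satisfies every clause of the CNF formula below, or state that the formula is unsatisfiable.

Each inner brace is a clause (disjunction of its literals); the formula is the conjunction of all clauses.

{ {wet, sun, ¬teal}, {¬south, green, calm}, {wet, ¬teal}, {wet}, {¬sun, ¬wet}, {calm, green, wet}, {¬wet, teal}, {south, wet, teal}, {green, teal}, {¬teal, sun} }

UNSATISFIABLE

The clause (wet) is unit, so wet = True.
The clause (¬sun) is unit, so sun = False.
The clause (teal) is unit, so teal = True.
Now (¬teal) is unsatisfied and unit — conflict.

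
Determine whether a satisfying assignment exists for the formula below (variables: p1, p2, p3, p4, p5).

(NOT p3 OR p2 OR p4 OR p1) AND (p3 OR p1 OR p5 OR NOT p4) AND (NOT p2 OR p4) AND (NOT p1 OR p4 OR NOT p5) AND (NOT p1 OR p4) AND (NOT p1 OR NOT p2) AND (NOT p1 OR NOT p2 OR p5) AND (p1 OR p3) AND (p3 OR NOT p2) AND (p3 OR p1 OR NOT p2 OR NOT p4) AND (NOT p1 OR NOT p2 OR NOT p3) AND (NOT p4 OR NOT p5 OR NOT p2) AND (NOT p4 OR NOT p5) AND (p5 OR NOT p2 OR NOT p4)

Branch on p2: set p2 = false.
Branch on p1: set p1 = true.
From the singleton clause (p4), p4 = true.
From the singleton clause (NOT p5), p5 = false.
Every clause is now satisfied; p3 is unconstrained.
A satisfying assignment: p1 ↦ true; p2 ↦ false; p3 ↦ false; p4 ↦ true; p5 ↦ false.

Yes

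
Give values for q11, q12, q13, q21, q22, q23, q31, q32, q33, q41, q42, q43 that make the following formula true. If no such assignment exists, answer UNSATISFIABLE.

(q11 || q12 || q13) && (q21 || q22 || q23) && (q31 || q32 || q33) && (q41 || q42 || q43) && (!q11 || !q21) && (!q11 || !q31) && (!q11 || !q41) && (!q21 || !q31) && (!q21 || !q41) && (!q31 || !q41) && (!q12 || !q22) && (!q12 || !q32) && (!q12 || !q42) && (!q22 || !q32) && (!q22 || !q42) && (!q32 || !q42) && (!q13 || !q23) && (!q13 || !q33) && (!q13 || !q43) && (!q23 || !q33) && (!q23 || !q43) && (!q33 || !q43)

Branch on q11: set q11 = false.
Branch on q12: set q12 = true.
The clause (!q22) is unit, so q22 = false.
The clause (!q32) is unit, so q32 = false.
The clause (!q42) is unit, so q42 = false.
Branch on q21: set q21 = true.
The clause (!q31) is unit, so q31 = false.
The clause (q33) is unit, so q33 = true.
The clause (!q41) is unit, so q41 = false.
The clause (q43) is unit, so q43 = true.
Now (!q43) is unsatisfied and unit — conflict.
That branch fails; take q21 = false instead.
The clause (q23) is unit, so q23 = true.
The clause (!q13) is unit, so q13 = false.
The clause (!q33) is unit, so q33 = false.
The clause (q31) is unit, so q31 = true.
The clause (!q41) is unit, so q41 = false.
The clause (q43) is unit, so q43 = true.
Now (!q43) is unsatisfied and unit — conflict.
Both values of q21 lead to a conflict.
That branch fails; take q12 = false instead.
The clause (q13) is unit, so q13 = true.
The clause (!q23) is unit, so q23 = false.
The clause (!q33) is unit, so q33 = false.
The clause (!q43) is unit, so q43 = false.
Branch on q21: set q21 = true.
The clause (!q31) is unit, so q31 = false.
The clause (q32) is unit, so q32 = true.
The clause (!q41) is unit, so q41 = false.
The clause (q42) is unit, so q42 = true.
Now (!q42) is unsatisfied and unit — conflict.
That branch fails; take q21 = false instead.
The clause (q22) is unit, so q22 = true.
The clause (!q32) is unit, so q32 = false.
The clause (q31) is unit, so q31 = true.
The clause (!q41) is unit, so q41 = false.
The clause (q42) is unit, so q42 = true.
Now (!q42) is unsatisfied and unit — conflict.
Both values of q21 lead to a conflict.
Both values of q12 lead to a conflict.
That branch fails; take q11 = true instead.
The clause (!q21) is unit, so q21 = false.
The clause (!q31) is unit, so q31 = false.
The clause (!q41) is unit, so q41 = false.
Branch on q22: set q22 = true.
The clause (!q12) is unit, so q12 = false.
The clause (!q32) is unit, so q32 = false.
The clause (q33) is unit, so q33 = true.
The clause (!q42) is unit, so q42 = false.
The clause (q43) is unit, so q43 = true.
Now (!q43) is unsatisfied and unit — conflict.
That branch fails; take q22 = false instead.
The clause (q23) is unit, so q23 = true.
The clause (!q13) is unit, so q13 = false.
The clause (!q33) is unit, so q33 = false.
The clause (q32) is unit, so q32 = true.
The clause (!q12) is unit, so q12 = false.
The clause (!q42) is unit, so q42 = false.
The clause (q43) is unit, so q43 = true.
Now (!q43) is unsatisfied and unit — conflict.
Both values of q22 lead to a conflict.
Both values of q11 lead to a conflict.

UNSATISFIABLE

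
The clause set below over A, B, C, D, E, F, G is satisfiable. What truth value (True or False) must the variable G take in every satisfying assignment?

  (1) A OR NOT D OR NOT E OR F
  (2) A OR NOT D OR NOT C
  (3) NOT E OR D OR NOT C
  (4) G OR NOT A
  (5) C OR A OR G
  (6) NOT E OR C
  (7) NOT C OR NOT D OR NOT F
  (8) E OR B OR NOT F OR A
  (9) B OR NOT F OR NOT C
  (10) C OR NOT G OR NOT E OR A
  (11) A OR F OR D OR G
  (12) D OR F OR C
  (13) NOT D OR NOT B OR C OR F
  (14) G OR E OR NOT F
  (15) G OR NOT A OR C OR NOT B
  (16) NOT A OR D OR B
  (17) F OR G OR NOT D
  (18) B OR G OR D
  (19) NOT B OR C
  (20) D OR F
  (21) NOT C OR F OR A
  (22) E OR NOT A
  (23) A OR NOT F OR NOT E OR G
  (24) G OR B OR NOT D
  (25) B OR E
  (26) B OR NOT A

True

Suppose G = false.
(NOT A) alone gives A = false.
(C) alone gives C = true.
(NOT D) alone gives D = false.
(NOT E) alone gives E = false.
(F) alone gives F = true.
Now (NOT F) is unsatisfied and unit — conflict.
So every satisfying assignment has G = True.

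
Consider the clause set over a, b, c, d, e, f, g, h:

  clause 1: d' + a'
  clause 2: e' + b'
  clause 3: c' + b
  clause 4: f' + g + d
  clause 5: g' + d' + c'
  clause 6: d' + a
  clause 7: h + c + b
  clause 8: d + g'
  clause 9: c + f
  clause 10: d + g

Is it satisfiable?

Unsatisfiable

Case d = 0:
Unit clause (g') forces g = 0.
Now (g) is unsatisfied and unit — conflict.
Backtrack on d: now try d = 1.
Unit clause (a') forces a = 0.
Now (a) is unsatisfied and unit — conflict.
Neither d = 1 nor d = 0 works.
No assignment satisfies every clause.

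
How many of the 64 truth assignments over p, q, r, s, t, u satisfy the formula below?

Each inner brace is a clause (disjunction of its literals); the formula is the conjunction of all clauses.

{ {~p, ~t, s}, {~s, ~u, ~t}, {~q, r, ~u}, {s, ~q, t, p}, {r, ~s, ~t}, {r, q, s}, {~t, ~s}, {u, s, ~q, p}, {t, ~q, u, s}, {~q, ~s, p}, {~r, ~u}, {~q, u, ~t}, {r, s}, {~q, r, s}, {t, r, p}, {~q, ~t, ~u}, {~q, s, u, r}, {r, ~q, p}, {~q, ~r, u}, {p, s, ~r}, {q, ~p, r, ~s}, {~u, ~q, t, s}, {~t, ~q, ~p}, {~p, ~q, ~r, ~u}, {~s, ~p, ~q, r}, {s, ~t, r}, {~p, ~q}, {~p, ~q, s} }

There are 2^6 = 64 truth assignments over (p, q, r, s, t, u).
Split on u. With u = 1, the clauses containing u are satisfied and ~u drops from the rest; 0 of the 2^5 = 32 assignments to the other variables satisfy what remains.
With u = 0, by the same count on the reduced clause set, 3 assignments work.
Total: 0 + 3 = 3.

3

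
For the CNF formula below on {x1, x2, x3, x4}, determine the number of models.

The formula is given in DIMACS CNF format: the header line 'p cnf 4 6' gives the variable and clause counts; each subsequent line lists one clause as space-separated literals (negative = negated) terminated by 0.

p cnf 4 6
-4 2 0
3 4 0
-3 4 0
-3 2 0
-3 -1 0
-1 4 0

3

There are 2^4 = 16 truth assignments over (x1, x2, x3, x4).
Check each against the 6 clauses (columns in the order x1, x2, x3, x4):
  F F F F  ✗ fails (x3 ∨ x4)
  F F F T  ✗ fails (¬x4 ∨ x2)
  F F T F  ✗ fails (¬x3 ∨ x4)
  F F T T  ✗ fails (¬x4 ∨ x2)
  F T F F  ✗ fails (x3 ∨ x4)
  F T F T  ✓ satisfies all
  F T T F  ✗ fails (¬x3 ∨ x4)
  F T T T  ✓ satisfies all
  T F F F  ✗ fails (x3 ∨ x4)
  T F F T  ✗ fails (¬x4 ∨ x2)
  T F T F  ✗ fails (¬x3 ∨ x4)
  T F T T  ✗ fails (¬x4 ∨ x2)
  T T F F  ✗ fails (x3 ∨ x4)
  T T F T  ✓ satisfies all
  T T T F  ✗ fails (¬x3 ∨ x4)
  T T T T  ✗ fails (¬x3 ∨ ¬x1)
3 of the 16 rows are models.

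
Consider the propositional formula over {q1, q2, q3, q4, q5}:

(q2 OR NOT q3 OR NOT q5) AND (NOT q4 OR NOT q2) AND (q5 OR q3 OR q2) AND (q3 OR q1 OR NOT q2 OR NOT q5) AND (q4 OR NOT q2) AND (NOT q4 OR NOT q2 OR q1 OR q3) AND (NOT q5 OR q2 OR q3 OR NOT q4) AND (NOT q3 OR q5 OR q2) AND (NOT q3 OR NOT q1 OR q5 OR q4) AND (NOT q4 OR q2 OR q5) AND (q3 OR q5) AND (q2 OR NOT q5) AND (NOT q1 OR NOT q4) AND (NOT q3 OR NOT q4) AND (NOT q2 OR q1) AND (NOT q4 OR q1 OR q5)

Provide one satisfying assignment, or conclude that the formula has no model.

Suppose q4 = false.
Unit clause (NOT q2) forces q2 = false.
Unit clause (NOT q5) forces q5 = false.
Unit clause (q3) forces q3 = true.
That conflicts with the unit clause (NOT q3).
Backtrack on q4: now try q4 = true.
Unit clause (NOT q2) forces q2 = false.
Unit clause (q5) forces q5 = true.
That conflicts with the unit clause (NOT q5).
Neither q4 = true nor q4 = false works.

UNSATISFIABLE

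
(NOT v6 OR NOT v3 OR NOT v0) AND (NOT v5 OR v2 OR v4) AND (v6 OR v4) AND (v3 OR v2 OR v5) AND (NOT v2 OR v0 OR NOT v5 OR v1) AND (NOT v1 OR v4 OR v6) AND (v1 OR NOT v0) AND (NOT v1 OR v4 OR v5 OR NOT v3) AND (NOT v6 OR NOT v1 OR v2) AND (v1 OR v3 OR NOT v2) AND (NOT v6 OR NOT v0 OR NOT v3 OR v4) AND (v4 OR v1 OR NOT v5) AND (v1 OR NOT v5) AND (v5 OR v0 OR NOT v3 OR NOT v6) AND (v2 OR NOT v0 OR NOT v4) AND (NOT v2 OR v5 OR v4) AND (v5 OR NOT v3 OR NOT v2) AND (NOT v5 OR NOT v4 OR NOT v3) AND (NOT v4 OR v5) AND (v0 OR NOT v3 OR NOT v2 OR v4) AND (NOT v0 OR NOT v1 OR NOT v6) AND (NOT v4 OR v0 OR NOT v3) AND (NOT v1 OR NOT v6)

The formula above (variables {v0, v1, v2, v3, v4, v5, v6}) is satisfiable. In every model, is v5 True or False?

Suppose v5 = false.
(NOT v4) alone gives v4 = false.
(v6) alone gives v6 = true.
(NOT v2) alone gives v2 = false.
(v3) alone gives v3 = true.
(NOT v0) alone gives v0 = false.
Now (v0) is unsatisfied and unit — conflict.
So every satisfying assignment has v5 = True.

True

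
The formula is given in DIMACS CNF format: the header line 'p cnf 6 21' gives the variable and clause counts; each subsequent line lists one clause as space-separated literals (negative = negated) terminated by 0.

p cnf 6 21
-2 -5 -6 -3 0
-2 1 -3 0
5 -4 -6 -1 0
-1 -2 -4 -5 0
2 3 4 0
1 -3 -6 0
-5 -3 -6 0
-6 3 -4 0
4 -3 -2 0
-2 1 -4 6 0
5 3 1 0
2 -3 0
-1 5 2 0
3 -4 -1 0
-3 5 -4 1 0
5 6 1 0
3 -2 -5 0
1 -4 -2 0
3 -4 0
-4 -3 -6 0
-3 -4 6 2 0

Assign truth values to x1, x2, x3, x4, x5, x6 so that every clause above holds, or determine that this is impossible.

Branch on x2: set x2 = True.
Branch on x1: set x1 = True.
Branch on x4: set x4 = True.
(¬x5) alone gives x5 = False.
(¬x6) alone gives x6 = False.
(x3) alone gives x3 = True.
Every clause now holds.

x1: True,  x2: True,  x3: True,  x4: True,  x5: False,  x6: False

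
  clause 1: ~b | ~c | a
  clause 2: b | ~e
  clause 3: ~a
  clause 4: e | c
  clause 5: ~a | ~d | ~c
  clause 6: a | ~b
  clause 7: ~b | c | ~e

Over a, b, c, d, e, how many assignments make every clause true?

2

There are 2^5 = 32 truth assignments over (a, b, c, d, e).
Split on a. With a = 1, the clauses containing a are satisfied and ~a drops from the rest; 0 of the 2^4 = 16 assignments to the other variables satisfy what remains.
With a = 0, by the same count on the reduced clause set, 2 assignments work.
(One model: a=F, b=F, c=T, d=F, e=F.)
Total: 0 + 2 = 2.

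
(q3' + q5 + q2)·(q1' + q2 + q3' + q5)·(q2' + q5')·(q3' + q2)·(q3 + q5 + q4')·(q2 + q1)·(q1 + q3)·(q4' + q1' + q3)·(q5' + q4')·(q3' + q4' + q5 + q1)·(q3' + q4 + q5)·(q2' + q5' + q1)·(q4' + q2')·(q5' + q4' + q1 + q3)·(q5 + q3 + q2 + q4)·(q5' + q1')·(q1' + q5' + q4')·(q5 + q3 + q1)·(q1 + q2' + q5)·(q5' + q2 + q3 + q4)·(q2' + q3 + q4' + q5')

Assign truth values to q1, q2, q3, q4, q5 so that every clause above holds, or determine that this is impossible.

q1 ↦ 1,  q2 ↦ 1,  q3 ↦ 0,  q4 ↦ 0,  q5 ↦ 0

Suppose q2 = 1.
Unit clause (q5') forces q5 = 0.
Unit clause (q4') forces q4 = 0.
Unit clause (q3') forces q3 = 0.
Unit clause (q1) forces q1 = 1.
All clauses are satisfied.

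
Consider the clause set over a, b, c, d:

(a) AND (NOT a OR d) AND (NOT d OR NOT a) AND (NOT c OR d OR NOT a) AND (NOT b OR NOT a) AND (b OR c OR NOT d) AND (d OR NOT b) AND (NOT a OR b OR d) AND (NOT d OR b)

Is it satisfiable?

The clause (a) is unit, so a = true.
The clause (d) is unit, so d = true.
But (NOT d) is also a unit clause — contradiction.
No assignment satisfies every clause.

Unsatisfiable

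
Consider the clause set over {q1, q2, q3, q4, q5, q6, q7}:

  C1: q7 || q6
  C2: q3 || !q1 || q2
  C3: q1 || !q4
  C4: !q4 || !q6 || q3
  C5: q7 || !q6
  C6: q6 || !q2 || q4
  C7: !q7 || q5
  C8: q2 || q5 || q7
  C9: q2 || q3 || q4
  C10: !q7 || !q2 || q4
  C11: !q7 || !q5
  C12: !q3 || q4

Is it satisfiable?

No, unsatisfiable

Suppose q7 = true.
From the singleton clause (q5), q5 = true.
Now (!q5) is unsatisfied and unit — conflict.
Undo q7 and try q7 = false.
From the singleton clause (q6), q6 = true.
Now (!q6) is unsatisfied and unit — conflict.
Both values of q7 lead to a conflict.
No assignment satisfies every clause.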